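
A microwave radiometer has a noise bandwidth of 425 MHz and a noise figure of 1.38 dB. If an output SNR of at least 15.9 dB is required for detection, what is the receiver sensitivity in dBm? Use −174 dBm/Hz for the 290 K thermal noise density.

−70.4 dBm

Sensitivity = −174 + 10 log₁₀(B) + NF + SNR_min
= −174 + 86.28 + 1.38 + 15.9
= −70.44 dBm → −70.4 dBm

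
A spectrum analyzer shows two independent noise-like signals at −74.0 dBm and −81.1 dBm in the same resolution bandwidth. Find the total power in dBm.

−73.2 dBm

Convert to linear, add, convert back:
P₁ = 3.98×10⁻¹¹ W, P₂ = 7.76×10⁻¹² W
P_tot = 4.76×10⁻¹¹ W → 10 log₁₀(P_tot / 10⁻³) = −73.2 dBm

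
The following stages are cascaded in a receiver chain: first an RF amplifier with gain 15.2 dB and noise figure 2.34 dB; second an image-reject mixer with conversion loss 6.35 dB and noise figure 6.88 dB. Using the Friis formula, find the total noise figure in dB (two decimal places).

Convert to linear (a loss of L dB is a gain of −L dB): F_i = 10^(NF_i/10), G_i = 10^(G_i,dB/10)
  Stage 1: F_1 = 10^(2.34/10) = 1.714, G_1 = 10^(15.2/10) = 33.11
  Stage 2: F_2 = 10^(6.88/10) = 4.875, G_2 = 10^(−6.35/10) = 0.2317
Friis cascade:
  F = 1.714 + (4.875 − 1)/33.11 = 1.831
NF = 10 log₁₀(1.831) = 2.63 dB

2.63 dB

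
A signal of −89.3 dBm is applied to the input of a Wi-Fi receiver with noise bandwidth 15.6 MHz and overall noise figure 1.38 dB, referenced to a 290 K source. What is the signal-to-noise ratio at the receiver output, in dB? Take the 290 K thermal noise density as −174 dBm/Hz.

Noise floor: N = −174 + 10 log₁₀(B) + NF
10 log₁₀(1.56×10⁷) = 71.93 dB
N = −174 + 71.93 + 1.38 = −100.69 dBm
SNR = P_sig − N = −89.3 − (−100.69) = 11.39 dB → 11.4 dB

11.4 dB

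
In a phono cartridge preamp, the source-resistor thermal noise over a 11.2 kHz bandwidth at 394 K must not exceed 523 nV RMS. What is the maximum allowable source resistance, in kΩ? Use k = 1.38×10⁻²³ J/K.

Johnson–Nyquist: V_n = √(4kTRB) ⇒ R = V_n² / (4kTB)
4kTB = 4 × 1.38×10⁻²³ × 394 × 1.12×10⁴ = 2.44×10⁻¹⁶
R = (5.23×10⁻⁷)² / 2.44×10⁻¹⁶ = 1.12×10³ Ω = 1.12 kΩ

1.12 kΩ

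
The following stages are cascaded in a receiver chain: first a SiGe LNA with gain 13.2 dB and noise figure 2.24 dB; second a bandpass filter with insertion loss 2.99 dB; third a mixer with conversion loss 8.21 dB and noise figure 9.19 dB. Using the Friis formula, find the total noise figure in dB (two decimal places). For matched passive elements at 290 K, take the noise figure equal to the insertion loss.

Convert to linear (a loss of L dB is a gain of −L dB): F_i = 10^(NF_i/10), G_i = 10^(G_i,dB/10)
  Stage 1: F_1 = 10^(2.24/10) = 1.675, G_1 = 10^(13.2/10) = 20.89
  Stage 2: F_2 = 10^(2.99/10) = 1.991, G_2 = 10^(−2.99/10) = 0.5023
  Stage 3: F_3 = 10^(9.19/10) = 8.299, G_3 = 10^(−8.21/10) = 0.1510
Friis cascade:
  F = 1.675 + (1.991 − 1)/20.89 + (8.299 − 1)/10.50 = 2.418
NF = 10 log₁₀(2.418) = 3.83 dB

3.83 dB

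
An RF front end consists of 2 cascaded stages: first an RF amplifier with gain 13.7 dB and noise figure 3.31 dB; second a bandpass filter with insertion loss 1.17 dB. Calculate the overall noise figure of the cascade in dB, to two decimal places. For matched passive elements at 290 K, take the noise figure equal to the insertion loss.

Convert to linear (a loss of L dB is a gain of −L dB): F_i = 10^(NF_i/10), G_i = 10^(G_i,dB/10)
  Stage 1: F_1 = 10^(3.31/10) = 2.143, G_1 = 10^(13.7/10) = 23.44
  Stage 2: F_2 = 10^(1.17/10) = 1.309, G_2 = 10^(−1.17/10) = 0.7638
Friis cascade:
  F = 2.143 + (1.309 − 1)/23.44 = 2.156
NF = 10 log₁₀(2.156) = 3.34 dB

3.34 dB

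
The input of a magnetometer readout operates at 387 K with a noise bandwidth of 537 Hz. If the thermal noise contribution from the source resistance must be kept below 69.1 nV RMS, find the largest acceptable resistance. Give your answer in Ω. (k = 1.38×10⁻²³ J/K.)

Johnson–Nyquist: V_n = √(4kTRB) ⇒ R = V_n² / (4kTB)
4kTB = 4 × 1.38×10⁻²³ × 387 × 5.37×10² = 1.15×10⁻¹⁷
R = (6.91×10⁻⁸)² / 1.15×10⁻¹⁷ = 4.16×10² Ω = 416 Ω

416 Ω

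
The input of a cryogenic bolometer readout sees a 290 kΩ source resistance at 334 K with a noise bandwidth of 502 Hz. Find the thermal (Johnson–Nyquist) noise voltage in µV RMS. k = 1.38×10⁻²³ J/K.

V_n = √(4kTRB)
4kTRB = 4 × 1.38×10⁻²³ × 334 × 2.90×10⁵ × 5.02×10² = 2.68×10⁻¹² V²
V_n = √(2.68×10⁻¹²) = 1.64×10⁻⁶ V = 1.64 µV

1.64 µV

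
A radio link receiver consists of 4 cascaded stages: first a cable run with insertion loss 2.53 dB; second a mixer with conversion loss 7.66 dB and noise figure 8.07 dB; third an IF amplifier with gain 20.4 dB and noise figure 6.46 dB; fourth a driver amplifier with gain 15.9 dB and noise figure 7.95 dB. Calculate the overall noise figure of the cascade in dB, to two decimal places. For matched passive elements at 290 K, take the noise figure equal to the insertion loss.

16.79 dB

Convert to linear (a loss of L dB is a gain of −L dB): F_i = 10^(NF_i/10), G_i = 10^(G_i,dB/10)
  Stage 1: F_1 = 10^(2.53/10) = 1.791, G_1 = 10^(−2.53/10) = 0.5585
  Stage 2: F_2 = 10^(8.07/10) = 6.412, G_2 = 10^(−7.66/10) = 0.1714
  Stage 3: F_3 = 10^(6.46/10) = 4.426, G_3 = 10^(20.4/10) = 109.6
  Stage 4: F_4 = 10^(7.95/10) = 6.237, G_4 = 10^(15.9/10) = 38.90
Friis cascade:
  F = 1.791 + (6.412 − 1)/0.5585 + (4.426 − 1)/0.09572 + (6.237 − 1)/10.50 = 47.77
NF = 10 log₁₀(47.77) = 16.79 dB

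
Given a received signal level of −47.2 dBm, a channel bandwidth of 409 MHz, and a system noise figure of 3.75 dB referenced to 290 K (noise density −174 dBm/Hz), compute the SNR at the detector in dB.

36.9 dB

Noise floor: N = −174 + 10 log₁₀(B) + NF
10 log₁₀(4.09×10⁸) = 86.12 dB
N = −174 + 86.12 + 3.75 = −84.13 dBm
SNR = P_sig − N = −47.2 − (−84.13) = 36.93 dB → 36.9 dB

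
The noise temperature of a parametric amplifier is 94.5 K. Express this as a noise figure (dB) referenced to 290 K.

1.22 dB

F = 1 + T_e/T₀ = 1 + 94.5/290 = 1.32586
NF = 10 log₁₀(1.32586) = 1.22 dB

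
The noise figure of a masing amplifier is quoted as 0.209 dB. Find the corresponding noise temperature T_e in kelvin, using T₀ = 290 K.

F = 10^(0.209/10) = 1.0493
T_e = (F − 1)·T₀ = (1.0493 − 1) × 290 = 14.3 K

14.3 K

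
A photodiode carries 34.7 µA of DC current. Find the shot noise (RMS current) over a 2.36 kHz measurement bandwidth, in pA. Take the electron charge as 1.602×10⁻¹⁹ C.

I_n = √(2qI·B)
2qI·B = 2 × 1.602×10⁻¹⁹ × 3.47×10⁻⁵ × 2.36×10³ = 2.62×10⁻²⁰ A²
I_n = √(2.62×10⁻²⁰) = 1.62×10⁻¹⁰ A = 162 pA

162 pA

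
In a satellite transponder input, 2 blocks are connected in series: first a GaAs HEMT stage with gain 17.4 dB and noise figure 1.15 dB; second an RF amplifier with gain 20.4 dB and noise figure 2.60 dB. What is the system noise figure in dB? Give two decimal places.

Convert to linear (a loss of L dB is a gain of −L dB): F_i = 10^(NF_i/10), G_i = 10^(G_i,dB/10)
  Stage 1: F_1 = 10^(1.15/10) = 1.303, G_1 = 10^(17.4/10) = 54.95
  Stage 2: F_2 = 10^(2.60/10) = 1.820, G_2 = 10^(20.4/10) = 109.6
Friis cascade:
  F = 1.303 + (1.820 − 1)/54.95 = 1.318
NF = 10 log₁₀(1.318) = 1.20 dB

1.20 dB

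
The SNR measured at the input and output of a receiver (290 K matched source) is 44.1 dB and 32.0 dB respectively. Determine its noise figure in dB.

NF (dB) = SNR_in(dB) − SNR_out(dB) when the source is at T₀
NF = 44.1 − 32.0 = 12.1 dB

12.1 dB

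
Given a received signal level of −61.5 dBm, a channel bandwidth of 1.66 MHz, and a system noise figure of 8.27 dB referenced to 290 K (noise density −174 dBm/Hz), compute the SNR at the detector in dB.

42.0 dB

Noise floor: N = −174 + 10 log₁₀(B) + NF
10 log₁₀(1.66×10⁶) = 62.2 dB
N = −174 + 62.2 + 8.27 = −103.53 dBm
SNR = P_sig − N = −61.5 − (−103.53) = 42.03 dB → 42.0 dB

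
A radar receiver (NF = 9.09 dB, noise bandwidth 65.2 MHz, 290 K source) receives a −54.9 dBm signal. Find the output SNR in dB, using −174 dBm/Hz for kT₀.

31.9 dB

Noise floor: N = −174 + 10 log₁₀(B) + NF
10 log₁₀(6.52×10⁷) = 78.14 dB
N = −174 + 78.14 + 9.09 = −86.77 dBm
SNR = P_sig − N = −54.9 − (−86.77) = 31.87 dB → 31.9 dB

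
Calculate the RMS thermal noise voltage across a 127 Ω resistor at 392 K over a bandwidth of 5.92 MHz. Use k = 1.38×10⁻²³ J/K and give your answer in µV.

4.03 µV

V_n = √(4kTRB)
4kTRB = 4 × 1.38×10⁻²³ × 392 × 1.27×10² × 5.92×10⁶ = 1.63×10⁻¹¹ V²
V_n = √(1.63×10⁻¹¹) = 4.03×10⁻⁶ V = 4.03 µV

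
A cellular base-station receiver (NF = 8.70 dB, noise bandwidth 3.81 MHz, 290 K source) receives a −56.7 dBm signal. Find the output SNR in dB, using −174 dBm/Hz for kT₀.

42.8 dB

Noise floor: N = −174 + 10 log₁₀(B) + NF
10 log₁₀(3.81×10⁶) = 65.81 dB
N = −174 + 65.81 + 8.70 = −99.49 dBm
SNR = P_sig − N = −56.7 − (−99.49) = 42.79 dB → 42.8 dB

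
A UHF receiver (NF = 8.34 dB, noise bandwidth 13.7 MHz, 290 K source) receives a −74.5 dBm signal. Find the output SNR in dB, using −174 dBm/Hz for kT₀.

19.8 dB

Noise floor: N = −174 + 10 log₁₀(B) + NF
10 log₁₀(1.37×10⁷) = 71.37 dB
N = −174 + 71.37 + 8.34 = −94.29 dBm
SNR = P_sig − N = −74.5 − (−94.29) = 19.79 dB → 19.8 dB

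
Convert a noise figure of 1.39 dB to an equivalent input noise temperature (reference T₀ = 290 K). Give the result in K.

F = 10^(1.39/10) = 1.37721
T_e = (F − 1)·T₀ = (1.37721 − 1) × 290 = 109 K

109 K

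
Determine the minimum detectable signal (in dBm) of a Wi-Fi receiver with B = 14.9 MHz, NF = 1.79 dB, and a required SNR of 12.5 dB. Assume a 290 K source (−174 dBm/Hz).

−88.0 dBm

Sensitivity = −174 + 10 log₁₀(B) + NF + SNR_min
= −174 + 71.73 + 1.79 + 12.5
= −87.98 dBm → −88.0 dBm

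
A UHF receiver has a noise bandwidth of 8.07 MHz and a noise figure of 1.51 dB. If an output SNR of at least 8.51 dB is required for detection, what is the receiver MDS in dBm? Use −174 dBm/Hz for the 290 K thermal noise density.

Sensitivity = −174 + 10 log₁₀(B) + NF + SNR_min
= −174 + 69.07 + 1.51 + 8.51
= −94.91 dBm → −94.9 dBm

−94.9 dBm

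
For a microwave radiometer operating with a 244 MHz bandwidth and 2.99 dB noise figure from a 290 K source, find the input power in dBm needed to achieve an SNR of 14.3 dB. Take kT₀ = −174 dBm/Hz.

Sensitivity = −174 + 10 log₁₀(B) + NF + SNR_min
= −174 + 83.87 + 2.99 + 14.3
= −72.84 dBm → −72.8 dBm

−72.8 dBm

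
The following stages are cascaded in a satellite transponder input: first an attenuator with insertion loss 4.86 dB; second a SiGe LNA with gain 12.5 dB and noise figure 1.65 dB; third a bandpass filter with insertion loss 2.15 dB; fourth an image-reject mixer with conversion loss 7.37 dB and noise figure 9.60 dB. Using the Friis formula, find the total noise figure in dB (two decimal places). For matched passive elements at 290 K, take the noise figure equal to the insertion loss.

Convert to linear (a loss of L dB is a gain of −L dB): F_i = 10^(NF_i/10), G_i = 10^(G_i,dB/10)
  Stage 1: F_1 = 10^(4.86/10) = 3.062, G_1 = 10^(−4.86/10) = 0.3266
  Stage 2: F_2 = 10^(1.65/10) = 1.462, G_2 = 10^(12.5/10) = 17.78
  Stage 3: F_3 = 10^(2.15/10) = 1.641, G_3 = 10^(−2.15/10) = 0.6095
  Stage 4: F_4 = 10^(9.60/10) = 9.120, G_4 = 10^(−7.37/10) = 0.1832
Friis cascade:
  F = 3.062 + (1.462 − 1)/0.3266 + (1.641 − 1)/5.808 + (9.120 − 1)/3.540 = 6.881
NF = 10 log₁₀(6.881) = 8.38 dB

8.38 dB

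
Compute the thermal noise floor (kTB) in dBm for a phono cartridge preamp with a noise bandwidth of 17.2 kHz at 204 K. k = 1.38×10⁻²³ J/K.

P_n = kTB = 1.38×10⁻²³ × 204 × 1.72×10⁴ = 4.84×10⁻¹⁷ W
In dBm: 10 log₁₀(4.84×10⁻¹⁷ / 10⁻³) = −133.1 dBm

−133.1 dBm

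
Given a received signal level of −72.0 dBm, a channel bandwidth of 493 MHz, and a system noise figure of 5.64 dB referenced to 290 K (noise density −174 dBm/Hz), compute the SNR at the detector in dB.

9.4 dB

Noise floor: N = −174 + 10 log₁₀(B) + NF
10 log₁₀(4.93×10⁸) = 86.93 dB
N = −174 + 86.93 + 5.64 = −81.43 dBm
SNR = P_sig − N = −72.0 − (−81.43) = 9.43 dB → 9.4 dB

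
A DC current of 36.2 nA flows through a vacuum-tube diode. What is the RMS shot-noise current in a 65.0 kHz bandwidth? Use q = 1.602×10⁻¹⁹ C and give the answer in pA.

I_n = √(2qI·B)
2qI·B = 2 × 1.602×10⁻¹⁹ × 3.62×10⁻⁸ × 6.50×10⁴ = 7.54×10⁻²² A²
I_n = √(7.54×10⁻²²) = 2.75×10⁻¹¹ A = 27.5 pA

27.5 pA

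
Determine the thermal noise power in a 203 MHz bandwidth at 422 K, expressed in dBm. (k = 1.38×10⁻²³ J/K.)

−89.3 dBm

P_n = kTB = 1.38×10⁻²³ × 422 × 2.03×10⁸ = 1.18×10⁻¹² W
In dBm: 10 log₁₀(1.18×10⁻¹² / 10⁻³) = −89.3 dBm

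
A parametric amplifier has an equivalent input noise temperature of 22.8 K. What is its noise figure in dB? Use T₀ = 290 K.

F = 1 + T_e/T₀ = 1 + 22.8/290 = 1.07862
NF = 10 log₁₀(1.07862) = 0.329 dB

0.329 dB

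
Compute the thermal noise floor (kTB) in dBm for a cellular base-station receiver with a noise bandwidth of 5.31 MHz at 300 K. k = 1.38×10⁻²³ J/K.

P_n = kTB = 1.38×10⁻²³ × 300 × 5.31×10⁶ = 2.20×10⁻¹⁴ W
In dBm: 10 log₁₀(2.20×10⁻¹⁴ / 10⁻³) = −106.6 dBm

−106.6 dBm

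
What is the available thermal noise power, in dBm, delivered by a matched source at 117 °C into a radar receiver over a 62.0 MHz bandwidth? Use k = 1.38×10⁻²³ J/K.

T = 117 °C + 273.15 = 390.15 K
P_n = kTB = 1.38×10⁻²³ × 390.15 × 6.20×10⁷ = 3.34×10⁻¹³ W
In dBm: 10 log₁₀(3.34×10⁻¹³ / 10⁻³) = −94.8 dBm

−94.8 dBm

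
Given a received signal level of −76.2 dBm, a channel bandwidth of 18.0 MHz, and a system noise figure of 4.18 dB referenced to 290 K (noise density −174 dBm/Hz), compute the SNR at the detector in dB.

21.1 dB

Noise floor: N = −174 + 10 log₁₀(B) + NF
10 log₁₀(1.80×10⁷) = 72.55 dB
N = −174 + 72.55 + 4.18 = −97.27 dBm
SNR = P_sig − N = −76.2 − (−97.27) = 21.07 dB → 21.1 dB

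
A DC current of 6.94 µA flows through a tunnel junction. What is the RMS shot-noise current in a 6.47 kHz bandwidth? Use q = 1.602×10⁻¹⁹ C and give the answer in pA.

120 pA

I_n = √(2qI·B)
2qI·B = 2 × 1.602×10⁻¹⁹ × 6.94×10⁻⁶ × 6.47×10³ = 1.44×10⁻²⁰ A²
I_n = √(1.44×10⁻²⁰) = 1.20×10⁻¹⁰ A = 120 pA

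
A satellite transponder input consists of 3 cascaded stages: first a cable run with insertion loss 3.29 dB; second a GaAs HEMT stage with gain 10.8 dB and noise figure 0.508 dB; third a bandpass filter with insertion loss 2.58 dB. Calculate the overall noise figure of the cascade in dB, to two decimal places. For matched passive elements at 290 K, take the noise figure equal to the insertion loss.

4.05 dB

Convert to linear (a loss of L dB is a gain of −L dB): F_i = 10^(NF_i/10), G_i = 10^(G_i,dB/10)
  Stage 1: F_1 = 10^(3.29/10) = 2.133, G_1 = 10^(−3.29/10) = 0.4688
  Stage 2: F_2 = 10^(0.508/10) = 1.124, G_2 = 10^(10.8/10) = 12.02
  Stage 3: F_3 = 10^(2.58/10) = 1.811, G_3 = 10^(−2.58/10) = 0.5521
Friis cascade:
  F = 2.133 + (1.124 − 1)/0.4688 + (1.811 − 1)/5.636 = 2.542
NF = 10 log₁₀(2.542) = 4.05 dB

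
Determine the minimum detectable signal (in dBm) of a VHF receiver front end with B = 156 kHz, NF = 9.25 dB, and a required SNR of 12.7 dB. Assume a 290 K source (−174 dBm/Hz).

−100.1 dBm

Sensitivity = −174 + 10 log₁₀(B) + NF + SNR_min
= −174 + 51.93 + 9.25 + 12.7
= −100.12 dBm → −100.1 dBm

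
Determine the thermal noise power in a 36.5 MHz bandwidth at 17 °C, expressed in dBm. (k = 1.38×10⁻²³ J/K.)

T = 17 °C + 273.15 = 290.15 K
P_n = kTB = 1.38×10⁻²³ × 290.15 × 3.65×10⁷ = 1.46×10⁻¹³ W
In dBm: 10 log₁₀(1.46×10⁻¹³ / 10⁻³) = −98.4 dBm

−98.4 dBm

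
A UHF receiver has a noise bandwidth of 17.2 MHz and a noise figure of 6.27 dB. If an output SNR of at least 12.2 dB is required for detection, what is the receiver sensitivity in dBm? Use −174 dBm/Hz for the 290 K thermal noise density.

Sensitivity = −174 + 10 log₁₀(B) + NF + SNR_min
= −174 + 72.36 + 6.27 + 12.2
= −83.17 dBm → −83.2 dBm

−83.2 dBm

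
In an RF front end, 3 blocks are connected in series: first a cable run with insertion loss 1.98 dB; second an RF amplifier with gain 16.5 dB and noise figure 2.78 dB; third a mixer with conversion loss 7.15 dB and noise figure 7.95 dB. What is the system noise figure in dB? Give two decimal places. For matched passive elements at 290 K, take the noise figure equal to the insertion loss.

Convert to linear (a loss of L dB is a gain of −L dB): F_i = 10^(NF_i/10), G_i = 10^(G_i,dB/10)
  Stage 1: F_1 = 10^(1.98/10) = 1.578, G_1 = 10^(−1.98/10) = 0.6339
  Stage 2: F_2 = 10^(2.78/10) = 1.897, G_2 = 10^(16.5/10) = 44.67
  Stage 3: F_3 = 10^(7.95/10) = 6.237, G_3 = 10^(−7.15/10) = 0.1928
Friis cascade:
  F = 1.578 + (1.897 − 1)/0.6339 + (6.237 − 1)/28.31 = 3.177
NF = 10 log₁₀(3.177) = 5.02 dB

5.02 dB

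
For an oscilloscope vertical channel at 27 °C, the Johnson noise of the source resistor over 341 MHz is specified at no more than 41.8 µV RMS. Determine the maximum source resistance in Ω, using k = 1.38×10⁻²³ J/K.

309 Ω

T = 27 °C + 273.15 = 300.15 K
Johnson–Nyquist: V_n = √(4kTRB) ⇒ R = V_n² / (4kTB)
4kTB = 4 × 1.38×10⁻²³ × 300.15 × 3.41×10⁸ = 5.65×10⁻¹²
R = (4.18×10⁻⁵)² / 5.65×10⁻¹² = 3.09×10² Ω = 309 Ω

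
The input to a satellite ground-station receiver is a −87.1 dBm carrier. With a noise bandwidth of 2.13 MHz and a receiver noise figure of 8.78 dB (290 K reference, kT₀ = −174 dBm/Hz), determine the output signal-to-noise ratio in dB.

Noise floor: N = −174 + 10 log₁₀(B) + NF
10 log₁₀(2.13×10⁶) = 63.28 dB
N = −174 + 63.28 + 8.78 = −101.94 dBm
SNR = P_sig − N = −87.1 − (−101.94) = 14.84 dB → 14.8 dB

14.8 dB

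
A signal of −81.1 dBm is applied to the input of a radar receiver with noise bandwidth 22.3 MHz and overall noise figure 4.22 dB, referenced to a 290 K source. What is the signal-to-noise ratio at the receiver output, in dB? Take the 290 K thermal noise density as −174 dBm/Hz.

15.2 dB

Noise floor: N = −174 + 10 log₁₀(B) + NF
10 log₁₀(2.23×10⁷) = 73.48 dB
N = −174 + 73.48 + 4.22 = −96.30 dBm
SNR = P_sig − N = −81.1 − (−96.30) = 15.20 dB → 15.2 dB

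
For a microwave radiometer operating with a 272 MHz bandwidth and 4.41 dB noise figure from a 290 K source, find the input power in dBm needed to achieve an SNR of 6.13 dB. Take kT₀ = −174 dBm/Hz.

Sensitivity = −174 + 10 log₁₀(B) + NF + SNR_min
= −174 + 84.35 + 4.41 + 6.13
= −79.11 dBm → −79.1 dBm

−79.1 dBm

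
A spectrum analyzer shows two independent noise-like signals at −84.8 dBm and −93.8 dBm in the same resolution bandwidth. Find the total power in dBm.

Convert to linear, add, convert back:
P₁ = 3.31×10⁻¹² W, P₂ = 4.17×10⁻¹³ W
P_tot = 3.73×10⁻¹² W → 10 log₁₀(P_tot / 10⁻³) = −84.3 dBm

−84.3 dBm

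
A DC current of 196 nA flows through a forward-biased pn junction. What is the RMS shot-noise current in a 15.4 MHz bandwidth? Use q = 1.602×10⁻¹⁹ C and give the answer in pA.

I_n = √(2qI·B)
2qI·B = 2 × 1.602×10⁻¹⁹ × 1.96×10⁻⁷ × 1.54×10⁷ = 9.67×10⁻¹⁹ A²
I_n = √(9.67×10⁻¹⁹) = 9.83×10⁻¹⁰ A = 983 pA

983 pA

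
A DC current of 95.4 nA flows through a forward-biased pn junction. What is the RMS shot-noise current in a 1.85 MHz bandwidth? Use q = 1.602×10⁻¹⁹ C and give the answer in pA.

238 pA

I_n = √(2qI·B)
2qI·B = 2 × 1.602×10⁻¹⁹ × 9.54×10⁻⁸ × 1.85×10⁶ = 5.65×10⁻²⁰ A²
I_n = √(5.65×10⁻²⁰) = 2.38×10⁻¹⁰ A = 238 pA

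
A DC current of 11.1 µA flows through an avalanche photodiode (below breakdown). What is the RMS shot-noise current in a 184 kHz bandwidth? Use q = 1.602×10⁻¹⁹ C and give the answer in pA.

I_n = √(2qI·B)
2qI·B = 2 × 1.602×10⁻¹⁹ × 1.11×10⁻⁵ × 1.84×10⁵ = 6.54×10⁻¹⁹ A²
I_n = √(6.54×10⁻¹⁹) = 8.09×10⁻¹⁰ A = 809 pA

809 pA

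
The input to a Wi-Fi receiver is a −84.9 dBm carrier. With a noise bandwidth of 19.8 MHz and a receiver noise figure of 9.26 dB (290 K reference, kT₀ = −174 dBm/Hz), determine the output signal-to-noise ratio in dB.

Noise floor: N = −174 + 10 log₁₀(B) + NF
10 log₁₀(1.98×10⁷) = 72.97 dB
N = −174 + 72.97 + 9.26 = −91.77 dBm
SNR = P_sig − N = −84.9 − (−91.77) = 6.87 dB → 6.9 dB

6.9 dB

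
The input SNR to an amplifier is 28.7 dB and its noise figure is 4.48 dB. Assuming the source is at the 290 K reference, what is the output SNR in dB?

By definition F = SNR_in/SNR_out, so in dB: SNR_out = SNR_in − NF
SNR_out = 28.7 − 4.48 = 24.22 dB

24.22 dB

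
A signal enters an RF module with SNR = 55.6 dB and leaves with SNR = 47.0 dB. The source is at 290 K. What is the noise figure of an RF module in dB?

8.6 dB

NF (dB) = SNR_in(dB) − SNR_out(dB) when the source is at T₀
NF = 55.6 − 47.0 = 8.6 dB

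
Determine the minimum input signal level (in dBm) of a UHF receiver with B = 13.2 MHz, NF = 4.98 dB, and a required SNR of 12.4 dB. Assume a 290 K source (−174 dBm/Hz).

Sensitivity = −174 + 10 log₁₀(B) + NF + SNR_min
= −174 + 71.21 + 4.98 + 12.4
= −85.41 dBm → −85.4 dBm

−85.4 dBm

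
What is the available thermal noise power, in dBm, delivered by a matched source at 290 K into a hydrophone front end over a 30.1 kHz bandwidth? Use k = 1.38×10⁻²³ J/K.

−129.2 dBm

P_n = kTB = 1.38×10⁻²³ × 290 × 3.01×10⁴ = 1.20×10⁻¹⁶ W
In dBm: 10 log₁₀(1.20×10⁻¹⁶ / 10⁻³) = −129.2 dBm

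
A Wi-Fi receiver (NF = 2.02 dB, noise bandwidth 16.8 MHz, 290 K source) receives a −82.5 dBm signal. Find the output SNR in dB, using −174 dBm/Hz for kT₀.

17.2 dB

Noise floor: N = −174 + 10 log₁₀(B) + NF
10 log₁₀(1.68×10⁷) = 72.25 dB
N = −174 + 72.25 + 2.02 = −99.73 dBm
SNR = P_sig − N = −82.5 − (−99.73) = 17.23 dB → 17.2 dB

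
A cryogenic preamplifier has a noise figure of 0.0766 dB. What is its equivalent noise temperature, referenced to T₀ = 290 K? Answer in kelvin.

5.16 K

F = 10^(0.0766/10) = 1.01779
T_e = (F − 1)·T₀ = (1.01779 − 1) × 290 = 5.16 K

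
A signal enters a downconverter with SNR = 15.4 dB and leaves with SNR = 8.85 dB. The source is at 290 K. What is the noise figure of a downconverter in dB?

6.55 dB

NF (dB) = SNR_in(dB) − SNR_out(dB) when the source is at T₀
NF = 15.4 − 8.85 = 6.55 dB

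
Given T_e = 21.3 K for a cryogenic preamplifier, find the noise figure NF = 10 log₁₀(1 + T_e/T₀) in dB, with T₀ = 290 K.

0.308 dB

F = 1 + T_e/T₀ = 1 + 21.3/290 = 1.07345
NF = 10 log₁₀(1.07345) = 0.308 dB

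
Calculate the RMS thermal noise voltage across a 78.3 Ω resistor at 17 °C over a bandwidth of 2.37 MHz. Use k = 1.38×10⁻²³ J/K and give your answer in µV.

T = 17 °C + 273.15 = 290.15 K
V_n = √(4kTRB)
4kTRB = 4 × 1.38×10⁻²³ × 290.15 × 7.83×10¹ × 2.37×10⁶ = 2.97×10⁻¹² V²
V_n = √(2.97×10⁻¹²) = 1.72×10⁻⁶ V = 1.72 µV

1.72 µV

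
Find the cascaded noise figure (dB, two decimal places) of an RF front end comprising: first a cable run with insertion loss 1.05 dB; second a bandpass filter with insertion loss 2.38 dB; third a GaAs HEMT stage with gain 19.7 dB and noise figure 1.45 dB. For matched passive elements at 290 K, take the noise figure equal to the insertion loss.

Convert to linear (a loss of L dB is a gain of −L dB): F_i = 10^(NF_i/10), G_i = 10^(G_i,dB/10)
  Stage 1: F_1 = 10^(1.05/10) = 1.274, G_1 = 10^(−1.05/10) = 0.7852
  Stage 2: F_2 = 10^(2.38/10) = 1.730, G_2 = 10^(−2.38/10) = 0.5781
  Stage 3: F_3 = 10^(1.45/10) = 1.396, G_3 = 10^(19.7/10) = 93.33
Friis cascade:
  F = 1.274 + (1.730 − 1)/0.7852 + (1.396 − 1)/0.4539 = 3.076
NF = 10 log₁₀(3.076) = 4.88 dB

4.88 dB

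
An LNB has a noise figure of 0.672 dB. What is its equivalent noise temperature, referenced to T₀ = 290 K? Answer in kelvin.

48.5 K

F = 10^(0.672/10) = 1.16735
T_e = (F − 1)·T₀ = (1.16735 − 1) × 290 = 48.5 K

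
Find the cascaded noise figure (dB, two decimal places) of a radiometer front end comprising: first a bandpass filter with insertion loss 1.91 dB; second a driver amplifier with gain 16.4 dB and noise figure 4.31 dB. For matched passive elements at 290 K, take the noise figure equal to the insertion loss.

Convert to linear (a loss of L dB is a gain of −L dB): F_i = 10^(NF_i/10), G_i = 10^(G_i,dB/10)
  Stage 1: F_1 = 10^(1.91/10) = 1.552, G_1 = 10^(−1.91/10) = 0.6442
  Stage 2: F_2 = 10^(4.31/10) = 2.698, G_2 = 10^(16.4/10) = 43.65
Friis cascade:
  F = 1.552 + (2.698 − 1)/0.6442 = 4.188
NF = 10 log₁₀(4.188) = 6.22 dB

6.22 dB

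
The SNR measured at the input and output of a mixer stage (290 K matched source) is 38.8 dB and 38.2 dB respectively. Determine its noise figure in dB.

0.6 dB

NF (dB) = SNR_in(dB) − SNR_out(dB) when the source is at T₀
NF = 38.8 − 38.2 = 0.6 dB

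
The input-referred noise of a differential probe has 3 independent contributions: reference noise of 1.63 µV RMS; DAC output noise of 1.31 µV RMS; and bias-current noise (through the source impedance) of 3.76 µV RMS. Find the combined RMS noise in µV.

4.30 µV

Uncorrelated sources add in power (mean-square): V_tot = √(ΣV_i²)
V_tot = √[(1.63×10⁻⁶)² + (1.31×10⁻⁶)² + (3.76×10⁻⁶)²] = 4.30×10⁻⁶ V = 4.30 µV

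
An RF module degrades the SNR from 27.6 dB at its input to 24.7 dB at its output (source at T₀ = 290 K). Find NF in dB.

2.9 dB

NF (dB) = SNR_in(dB) − SNR_out(dB) when the source is at T₀
NF = 27.6 − 24.7 = 2.9 dB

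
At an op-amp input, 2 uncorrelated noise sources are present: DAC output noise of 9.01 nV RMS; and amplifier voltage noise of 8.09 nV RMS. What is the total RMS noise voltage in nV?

12.1 nV

Uncorrelated sources add in power (mean-square): V_tot = √(ΣV_i²)
V_tot = √[(9.01×10⁻⁹)² + (8.09×10⁻⁹)²] = 1.21×10⁻⁸ V = 12.1 nV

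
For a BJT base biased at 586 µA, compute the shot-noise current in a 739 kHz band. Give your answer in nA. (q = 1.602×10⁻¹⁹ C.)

I_n = √(2qI·B)
2qI·B = 2 × 1.602×10⁻¹⁹ × 5.86×10⁻⁴ × 7.39×10⁵ = 1.39×10⁻¹⁶ A²
I_n = √(1.39×10⁻¹⁶) = 1.18×10⁻⁸ A = 11.8 nA

11.8 nA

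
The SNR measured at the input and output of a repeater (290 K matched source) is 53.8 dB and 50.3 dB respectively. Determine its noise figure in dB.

NF (dB) = SNR_in(dB) − SNR_out(dB) when the source is at T₀
NF = 53.8 − 50.3 = 3.5 dB

3.5 dB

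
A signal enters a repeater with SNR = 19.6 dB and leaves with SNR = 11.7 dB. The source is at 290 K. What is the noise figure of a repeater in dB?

NF (dB) = SNR_in(dB) − SNR_out(dB) when the source is at T₀
NF = 19.6 − 11.7 = 7.9 dB

7.9 dB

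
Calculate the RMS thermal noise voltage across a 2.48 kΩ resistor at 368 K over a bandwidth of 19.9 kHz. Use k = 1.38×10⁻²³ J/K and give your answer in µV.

V_n = √(4kTRB)
4kTRB = 4 × 1.38×10⁻²³ × 368 × 2.48×10³ × 1.99×10⁴ = 1.00×10⁻¹² V²
V_n = √(1.00×10⁻¹²) = 1.00×10⁻⁶ V = 1.00 µV

1.00 µV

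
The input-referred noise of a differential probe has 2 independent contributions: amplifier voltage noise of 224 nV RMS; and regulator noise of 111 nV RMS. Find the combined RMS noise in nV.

Uncorrelated sources add in power (mean-square): V_tot = √(ΣV_i²)
V_tot = √[(2.24×10⁻⁷)² + (1.11×10⁻⁷)²] = 2.50×10⁻⁷ V = 250 nV

250 nV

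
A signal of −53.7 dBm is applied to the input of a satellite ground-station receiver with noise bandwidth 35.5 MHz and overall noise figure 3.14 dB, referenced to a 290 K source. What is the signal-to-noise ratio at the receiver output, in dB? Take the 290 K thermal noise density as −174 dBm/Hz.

41.7 dB

Noise floor: N = −174 + 10 log₁₀(B) + NF
10 log₁₀(3.55×10⁷) = 75.5 dB
N = −174 + 75.5 + 3.14 = −95.36 dBm
SNR = P_sig − N = −53.7 − (−95.36) = 41.66 dB → 41.7 dB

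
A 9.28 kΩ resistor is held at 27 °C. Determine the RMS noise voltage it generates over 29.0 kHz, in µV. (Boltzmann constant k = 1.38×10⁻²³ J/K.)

2.11 µV

T = 27 °C + 273.15 = 300.15 K
V_n = √(4kTRB)
4kTRB = 4 × 1.38×10⁻²³ × 300.15 × 9.28×10³ × 2.90×10⁴ = 4.46×10⁻¹² V²
V_n = √(4.46×10⁻¹²) = 2.11×10⁻⁶ V = 2.11 µV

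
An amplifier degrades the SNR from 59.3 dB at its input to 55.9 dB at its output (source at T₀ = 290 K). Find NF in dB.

NF (dB) = SNR_in(dB) − SNR_out(dB) when the source is at T₀
NF = 59.3 − 55.9 = 3.4 dB

3.4 dB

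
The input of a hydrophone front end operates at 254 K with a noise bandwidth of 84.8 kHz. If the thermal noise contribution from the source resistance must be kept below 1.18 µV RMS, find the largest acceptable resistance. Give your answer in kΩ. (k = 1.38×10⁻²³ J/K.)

Johnson–Nyquist: V_n = √(4kTRB) ⇒ R = V_n² / (4kTB)
4kTB = 4 × 1.38×10⁻²³ × 254 × 8.48×10⁴ = 1.19×10⁻¹⁵
R = (1.18×10⁻⁶)² / 1.19×10⁻¹⁵ = 1.17×10³ Ω = 1.17 kΩ

1.17 kΩ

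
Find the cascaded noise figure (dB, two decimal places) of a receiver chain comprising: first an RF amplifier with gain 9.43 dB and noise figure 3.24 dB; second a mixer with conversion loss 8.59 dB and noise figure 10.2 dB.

Convert to linear (a loss of L dB is a gain of −L dB): F_i = 10^(NF_i/10), G_i = 10^(G_i,dB/10)
  Stage 1: F_1 = 10^(3.24/10) = 2.109, G_1 = 10^(9.43/10) = 8.770
  Stage 2: F_2 = 10^(10.2/10) = 10.47, G_2 = 10^(−8.59/10) = 0.1384
Friis cascade:
  F = 2.109 + (10.47 − 1)/8.770 = 3.189
NF = 10 log₁₀(3.189) = 5.04 dB

5.04 dB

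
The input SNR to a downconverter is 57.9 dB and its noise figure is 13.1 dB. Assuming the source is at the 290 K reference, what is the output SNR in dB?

By definition F = SNR_in/SNR_out, so in dB: SNR_out = SNR_in − NF
SNR_out = 57.9 − 13.1 = 44.8 dB

44.8 dB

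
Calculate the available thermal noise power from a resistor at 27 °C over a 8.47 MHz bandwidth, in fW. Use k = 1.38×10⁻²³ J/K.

35.1 fW

T = 27 °C + 273.15 = 300.15 K
P_n = kTB = 1.38×10⁻²³ × 300.15 × 8.47×10⁶ = 3.51×10⁻¹⁴ W = 35.1 fW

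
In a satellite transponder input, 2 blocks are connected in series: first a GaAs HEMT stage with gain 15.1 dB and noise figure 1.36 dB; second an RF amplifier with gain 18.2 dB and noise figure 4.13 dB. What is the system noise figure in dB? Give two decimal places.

1.51 dB

Convert to linear (a loss of L dB is a gain of −L dB): F_i = 10^(NF_i/10), G_i = 10^(G_i,dB/10)
  Stage 1: F_1 = 10^(1.36/10) = 1.368, G_1 = 10^(15.1/10) = 32.36
  Stage 2: F_2 = 10^(4.13/10) = 2.588, G_2 = 10^(18.2/10) = 66.07
Friis cascade:
  F = 1.368 + (2.588 − 1)/32.36 = 1.417
NF = 10 log₁₀(1.417) = 1.51 dB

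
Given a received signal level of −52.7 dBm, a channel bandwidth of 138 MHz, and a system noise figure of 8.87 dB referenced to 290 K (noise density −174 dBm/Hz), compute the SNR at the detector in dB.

31.0 dB

Noise floor: N = −174 + 10 log₁₀(B) + NF
10 log₁₀(1.38×10⁸) = 81.4 dB
N = −174 + 81.4 + 8.87 = −83.73 dBm
SNR = P_sig − N = −52.7 − (−83.73) = 31.03 dB → 31.0 dB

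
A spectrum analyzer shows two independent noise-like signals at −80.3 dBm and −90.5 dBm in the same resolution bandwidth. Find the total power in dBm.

Convert to linear, add, convert back:
P₁ = 9.33×10⁻¹² W, P₂ = 8.91×10⁻¹³ W
P_tot = 1.02×10⁻¹¹ W → 10 log₁₀(P_tot / 10⁻³) = −79.9 dBm

−79.9 dBm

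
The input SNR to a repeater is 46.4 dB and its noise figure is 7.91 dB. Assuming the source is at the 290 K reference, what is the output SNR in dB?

By definition F = SNR_in/SNR_out, so in dB: SNR_out = SNR_in − NF
SNR_out = 46.4 − 7.91 = 38.49 dB

38.49 dB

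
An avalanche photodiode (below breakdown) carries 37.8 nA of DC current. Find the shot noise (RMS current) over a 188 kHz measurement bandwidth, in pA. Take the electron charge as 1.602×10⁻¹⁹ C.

47.7 pA

I_n = √(2qI·B)
2qI·B = 2 × 1.602×10⁻¹⁹ × 3.78×10⁻⁸ × 1.88×10⁵ = 2.28×10⁻²¹ A²
I_n = √(2.28×10⁻²¹) = 4.77×10⁻¹¹ A = 47.7 pA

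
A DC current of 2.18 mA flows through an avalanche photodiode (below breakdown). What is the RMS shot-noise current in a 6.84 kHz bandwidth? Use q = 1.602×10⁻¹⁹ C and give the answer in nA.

I_n = √(2qI·B)
2qI·B = 2 × 1.602×10⁻¹⁹ × 2.18×10⁻³ × 6.84×10³ = 4.78×10⁻¹⁸ A²
I_n = √(4.78×10⁻¹⁸) = 2.19×10⁻⁹ A = 2.19 nA

2.19 nA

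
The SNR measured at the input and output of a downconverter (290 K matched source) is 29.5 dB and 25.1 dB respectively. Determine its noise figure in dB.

NF (dB) = SNR_in(dB) − SNR_out(dB) when the source is at T₀
NF = 29.5 − 25.1 = 4.4 dB

4.4 dB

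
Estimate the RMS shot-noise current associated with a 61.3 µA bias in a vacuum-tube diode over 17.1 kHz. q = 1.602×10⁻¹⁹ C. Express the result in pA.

580 pA

I_n = √(2qI·B)
2qI·B = 2 × 1.602×10⁻¹⁹ × 6.13×10⁻⁵ × 1.71×10⁴ = 3.36×10⁻¹⁹ A²
I_n = √(3.36×10⁻¹⁹) = 5.80×10⁻¹⁰ A = 580 pA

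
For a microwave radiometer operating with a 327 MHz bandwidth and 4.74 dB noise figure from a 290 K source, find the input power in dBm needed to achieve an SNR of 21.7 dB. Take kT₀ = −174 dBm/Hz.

Sensitivity = −174 + 10 log₁₀(B) + NF + SNR_min
= −174 + 85.15 + 4.74 + 21.7
= −62.41 dBm → −62.4 dBm

−62.4 dBm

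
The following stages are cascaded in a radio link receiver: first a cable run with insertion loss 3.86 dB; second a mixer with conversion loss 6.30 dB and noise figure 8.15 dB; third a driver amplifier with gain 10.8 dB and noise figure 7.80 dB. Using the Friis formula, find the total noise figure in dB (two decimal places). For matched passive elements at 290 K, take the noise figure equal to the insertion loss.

18.33 dB

Convert to linear (a loss of L dB is a gain of −L dB): F_i = 10^(NF_i/10), G_i = 10^(G_i,dB/10)
  Stage 1: F_1 = 10^(3.86/10) = 2.432, G_1 = 10^(−3.86/10) = 0.4111
  Stage 2: F_2 = 10^(8.15/10) = 6.531, G_2 = 10^(−6.30/10) = 0.2344
  Stage 3: F_3 = 10^(7.80/10) = 6.026, G_3 = 10^(10.8/10) = 12.02
Friis cascade:
  F = 2.432 + (6.531 − 1)/0.4111 + (6.026 − 1)/0.09638 = 68.03
NF = 10 log₁₀(68.03) = 18.33 dB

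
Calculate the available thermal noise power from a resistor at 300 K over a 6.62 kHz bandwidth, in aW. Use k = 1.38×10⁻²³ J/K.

P_n = kTB = 1.38×10⁻²³ × 300 × 6.62×10³ = 2.74×10⁻¹⁷ W = 27.4 aW

27.4 aW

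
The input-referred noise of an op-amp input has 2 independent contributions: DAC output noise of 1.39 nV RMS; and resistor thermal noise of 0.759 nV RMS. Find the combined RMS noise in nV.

1.58 nV

Uncorrelated sources add in power (mean-square): V_tot = √(ΣV_i²)
V_tot = √[(1.39×10⁻⁹)² + (7.59×10⁻¹⁰)²] = 1.58×10⁻⁹ V = 1.58 nV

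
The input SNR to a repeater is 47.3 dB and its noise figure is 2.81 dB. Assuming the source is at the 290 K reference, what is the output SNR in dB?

By definition F = SNR_in/SNR_out, so in dB: SNR_out = SNR_in − NF
SNR_out = 47.3 − 2.81 = 44.49 dB

44.49 dB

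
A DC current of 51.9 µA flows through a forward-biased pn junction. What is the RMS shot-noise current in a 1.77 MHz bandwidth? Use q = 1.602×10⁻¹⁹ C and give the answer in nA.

I_n = √(2qI·B)
2qI·B = 2 × 1.602×10⁻¹⁹ × 5.19×10⁻⁵ × 1.77×10⁶ = 2.94×10⁻¹⁷ A²
I_n = √(2.94×10⁻¹⁷) = 5.43×10⁻⁹ A = 5.43 nA

5.43 nA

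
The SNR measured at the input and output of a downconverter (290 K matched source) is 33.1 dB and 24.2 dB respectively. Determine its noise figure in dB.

8.9 dB

NF (dB) = SNR_in(dB) − SNR_out(dB) when the source is at T₀
NF = 33.1 − 24.2 = 8.9 dB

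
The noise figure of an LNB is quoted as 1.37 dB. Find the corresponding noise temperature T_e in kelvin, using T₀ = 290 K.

F = 10^(1.37/10) = 1.37088
T_e = (F − 1)·T₀ = (1.37088 − 1) × 290 = 108 K

108 K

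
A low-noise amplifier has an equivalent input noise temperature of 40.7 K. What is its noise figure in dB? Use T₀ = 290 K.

0.570 dB

F = 1 + T_e/T₀ = 1 + 40.7/290 = 1.14034
NF = 10 log₁₀(1.14034) = 0.570 dB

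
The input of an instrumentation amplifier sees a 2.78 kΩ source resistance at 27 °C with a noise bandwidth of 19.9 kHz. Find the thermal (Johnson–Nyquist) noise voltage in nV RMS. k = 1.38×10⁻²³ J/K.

T = 27 °C + 273.15 = 300.15 K
V_n = √(4kTRB)
4kTRB = 4 × 1.38×10⁻²³ × 300.15 × 2.78×10³ × 1.99×10⁴ = 9.17×10⁻¹³ V²
V_n = √(9.17×10⁻¹³) = 9.57×10⁻⁷ V = 957 nV

957 nV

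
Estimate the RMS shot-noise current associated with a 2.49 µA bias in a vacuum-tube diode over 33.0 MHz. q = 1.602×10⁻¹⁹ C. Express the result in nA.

I_n = √(2qI·B)
2qI·B = 2 × 1.602×10⁻¹⁹ × 2.49×10⁻⁶ × 3.30×10⁷ = 2.63×10⁻¹⁷ A²
I_n = √(2.63×10⁻¹⁷) = 5.13×10⁻⁹ A = 5.13 nA

5.13 nA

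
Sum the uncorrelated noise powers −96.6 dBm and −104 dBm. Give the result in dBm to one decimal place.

Convert to linear, add, convert back:
P₁ = 2.19×10⁻¹³ W, P₂ = 3.98×10⁻¹⁴ W
P_tot = 2.59×10⁻¹³ W → 10 log₁₀(P_tot / 10⁻³) = −95.9 dBm

−95.9 dBm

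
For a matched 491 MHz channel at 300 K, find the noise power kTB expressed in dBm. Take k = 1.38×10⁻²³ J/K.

−86.9 dBm

P_n = kTB = 1.38×10⁻²³ × 300 × 4.91×10⁸ = 2.03×10⁻¹² W
In dBm: 10 log₁₀(2.03×10⁻¹² / 10⁻³) = −86.9 dBm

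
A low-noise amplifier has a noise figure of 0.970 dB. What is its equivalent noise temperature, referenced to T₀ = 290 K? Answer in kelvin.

72.6 K

F = 10^(0.970/10) = 1.25026
T_e = (F − 1)·T₀ = (1.25026 − 1) × 290 = 72.6 K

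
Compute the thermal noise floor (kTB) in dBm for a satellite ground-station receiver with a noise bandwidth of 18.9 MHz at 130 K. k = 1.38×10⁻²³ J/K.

P_n = kTB = 1.38×10⁻²³ × 130 × 1.89×10⁷ = 3.39×10⁻¹⁴ W
In dBm: 10 log₁₀(3.39×10⁻¹⁴ / 10⁻³) = −104.7 dBm

−104.7 dBm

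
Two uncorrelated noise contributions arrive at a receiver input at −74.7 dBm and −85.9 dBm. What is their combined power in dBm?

Convert to linear, add, convert back:
P₁ = 3.39×10⁻¹¹ W, P₂ = 2.57×10⁻¹² W
P_tot = 3.65×10⁻¹¹ W → 10 log₁₀(P_tot / 10⁻³) = −74.4 dBm

−74.4 dBm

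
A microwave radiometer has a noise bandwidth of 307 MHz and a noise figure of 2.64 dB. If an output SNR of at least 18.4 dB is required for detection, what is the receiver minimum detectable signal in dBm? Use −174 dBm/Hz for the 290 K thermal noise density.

−68.1 dBm

Sensitivity = −174 + 10 log₁₀(B) + NF + SNR_min
= −174 + 84.87 + 2.64 + 18.4
= −68.09 dBm → −68.1 dBm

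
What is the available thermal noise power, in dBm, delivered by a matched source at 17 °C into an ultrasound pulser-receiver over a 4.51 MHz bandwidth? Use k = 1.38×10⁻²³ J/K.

T = 17 °C + 273.15 = 290.15 K
P_n = kTB = 1.38×10⁻²³ × 290.15 × 4.51×10⁶ = 1.81×10⁻¹⁴ W
In dBm: 10 log₁₀(1.81×10⁻¹⁴ / 10⁻³) = −107.4 dBm

−107.4 dBm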